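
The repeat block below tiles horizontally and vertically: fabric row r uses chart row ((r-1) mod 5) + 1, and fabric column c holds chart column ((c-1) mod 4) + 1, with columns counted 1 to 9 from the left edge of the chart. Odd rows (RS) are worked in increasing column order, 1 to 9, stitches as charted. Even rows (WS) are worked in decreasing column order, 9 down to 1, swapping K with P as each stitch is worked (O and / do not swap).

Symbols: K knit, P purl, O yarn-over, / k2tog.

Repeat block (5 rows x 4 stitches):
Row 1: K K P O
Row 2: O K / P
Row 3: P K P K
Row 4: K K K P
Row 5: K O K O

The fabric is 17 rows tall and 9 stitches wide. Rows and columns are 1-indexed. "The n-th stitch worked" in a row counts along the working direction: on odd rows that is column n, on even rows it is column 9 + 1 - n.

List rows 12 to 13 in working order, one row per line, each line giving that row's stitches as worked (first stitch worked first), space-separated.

Row 12: chart row 2, WS - tiled (columns 1-9): O K / P O K / P O; work from column 9 back to 1 with K<->P swapped.
Row 13: chart row 3, RS - tile across columns 1-9 and work as-is.

Result:
O K / P O K / P O
P K P K P K P K P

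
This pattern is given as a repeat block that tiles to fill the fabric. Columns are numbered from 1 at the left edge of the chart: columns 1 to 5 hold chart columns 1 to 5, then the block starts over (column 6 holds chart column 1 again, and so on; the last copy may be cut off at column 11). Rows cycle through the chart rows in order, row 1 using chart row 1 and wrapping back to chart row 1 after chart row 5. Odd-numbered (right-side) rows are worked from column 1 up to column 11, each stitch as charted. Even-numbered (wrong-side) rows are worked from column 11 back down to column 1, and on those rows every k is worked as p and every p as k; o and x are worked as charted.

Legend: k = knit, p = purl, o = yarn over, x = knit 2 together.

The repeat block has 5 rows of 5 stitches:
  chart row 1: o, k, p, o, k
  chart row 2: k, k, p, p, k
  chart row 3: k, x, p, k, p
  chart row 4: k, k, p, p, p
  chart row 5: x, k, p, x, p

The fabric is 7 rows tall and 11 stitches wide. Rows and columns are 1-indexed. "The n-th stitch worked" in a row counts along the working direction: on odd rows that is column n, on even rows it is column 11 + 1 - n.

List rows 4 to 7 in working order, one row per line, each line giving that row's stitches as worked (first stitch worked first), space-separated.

Row 4: chart row 4, WS - tiled (columns 1-11): k k p p p k k p p p k; work from column 11 back to 1 with k<->p swapped.
Row 5: chart row 5, RS - tile across columns 1-11 and work as-is.
Row 6: chart row 1, WS - tiled (columns 1-11): o k p o k o k p o k o; work from column 11 back to 1 with k<->p swapped.
Row 7: chart row 2, RS - tile across columns 1-11 and work as-is.

Result:
p k k k p p k k k p p
x k p x p x k p x p x
o p o k p o p o k p o
k k p p k k k p p k k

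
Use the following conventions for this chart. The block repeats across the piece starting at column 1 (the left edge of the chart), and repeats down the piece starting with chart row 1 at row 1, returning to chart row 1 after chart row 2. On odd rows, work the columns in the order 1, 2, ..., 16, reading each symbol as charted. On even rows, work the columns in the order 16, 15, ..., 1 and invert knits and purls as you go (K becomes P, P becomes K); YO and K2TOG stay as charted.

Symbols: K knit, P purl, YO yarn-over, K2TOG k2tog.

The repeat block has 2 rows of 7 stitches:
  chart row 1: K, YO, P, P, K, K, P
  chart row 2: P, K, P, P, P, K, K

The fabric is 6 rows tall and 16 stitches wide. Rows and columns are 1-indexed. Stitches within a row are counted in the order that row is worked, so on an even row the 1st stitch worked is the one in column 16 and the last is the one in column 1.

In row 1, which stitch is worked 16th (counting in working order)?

== STITCH ==
YO

Derivation:
Row 1: (1-1) mod 2 = 0, so use chart row 1. Odd row -> RS.
Chart row 1 tiled across columns 1-16: K YO P P K K P K YO P P K K P K YO
RS: work column 1 to column 16, symbols as charted — the tiled row is the row as worked.
Stitch 16 in working order -> YO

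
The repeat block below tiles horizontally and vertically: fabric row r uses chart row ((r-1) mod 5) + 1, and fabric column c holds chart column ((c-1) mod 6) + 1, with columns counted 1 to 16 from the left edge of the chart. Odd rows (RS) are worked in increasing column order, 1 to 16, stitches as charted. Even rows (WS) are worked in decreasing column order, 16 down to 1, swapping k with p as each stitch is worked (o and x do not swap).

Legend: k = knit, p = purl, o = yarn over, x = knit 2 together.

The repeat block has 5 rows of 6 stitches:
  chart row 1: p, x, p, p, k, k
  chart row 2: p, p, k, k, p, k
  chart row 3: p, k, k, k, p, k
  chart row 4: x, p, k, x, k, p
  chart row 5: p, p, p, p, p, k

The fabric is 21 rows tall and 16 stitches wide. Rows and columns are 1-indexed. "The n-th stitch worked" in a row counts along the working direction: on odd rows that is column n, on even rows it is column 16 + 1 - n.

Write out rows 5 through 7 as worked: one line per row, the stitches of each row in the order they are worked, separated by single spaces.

Row 5: chart row 5, RS - tile across columns 1-16 and work as-is.
Row 6: chart row 1, WS - tiled (columns 1-16): p x p p k k p x p p k k p x p p; work from column 16 back to 1 with k<->p swapped.
Row 7: chart row 2, RS - tile across columns 1-16 and work as-is.

Result:
p p p p p k p p p p p k p p p p
k k x k p p k k x k p p k k x k
p p k k p k p p k k p k p p k k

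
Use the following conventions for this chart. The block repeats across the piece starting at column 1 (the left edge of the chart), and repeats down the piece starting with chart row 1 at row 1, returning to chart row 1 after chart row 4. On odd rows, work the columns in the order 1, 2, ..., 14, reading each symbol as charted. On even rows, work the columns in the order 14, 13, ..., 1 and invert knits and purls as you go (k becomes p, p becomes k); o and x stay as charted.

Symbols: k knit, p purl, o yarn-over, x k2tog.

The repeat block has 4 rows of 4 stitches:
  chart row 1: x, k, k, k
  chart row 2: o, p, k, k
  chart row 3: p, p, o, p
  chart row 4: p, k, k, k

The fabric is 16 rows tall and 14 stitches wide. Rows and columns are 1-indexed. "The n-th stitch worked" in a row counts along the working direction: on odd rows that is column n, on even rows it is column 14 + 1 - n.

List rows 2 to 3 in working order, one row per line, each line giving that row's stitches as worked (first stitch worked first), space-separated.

Row 2: chart row 2, WS - tiled (columns 1-14): o p k k o p k k o p k k o p; work from column 14 back to 1 with k<->p swapped.
Row 3: chart row 3, RS - tile across columns 1-14 and work as-is.

== ROWS AS WORKED ==
k o p p k o p p k o p p k o
p p o p p p o p p p o p p p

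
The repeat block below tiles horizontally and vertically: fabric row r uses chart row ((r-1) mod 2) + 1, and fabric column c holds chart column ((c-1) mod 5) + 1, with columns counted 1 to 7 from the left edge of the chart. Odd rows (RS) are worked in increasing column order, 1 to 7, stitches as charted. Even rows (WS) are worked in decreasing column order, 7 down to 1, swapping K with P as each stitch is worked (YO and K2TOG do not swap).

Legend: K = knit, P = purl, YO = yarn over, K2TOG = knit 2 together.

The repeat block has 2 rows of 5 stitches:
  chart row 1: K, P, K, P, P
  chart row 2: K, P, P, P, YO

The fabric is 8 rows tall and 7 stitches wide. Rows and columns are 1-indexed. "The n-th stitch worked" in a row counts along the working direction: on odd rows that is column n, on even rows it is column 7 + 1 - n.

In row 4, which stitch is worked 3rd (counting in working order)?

For row 4: chart row = ((4-1) mod 2) + 1 = 2; this is a WS (even) row.
Chart row 2 tiled across columns 1-7: K P P P YO K P
WS: work from column 7 back to column 1 (reverse the tiled row), swapping K<->P (YO and K2TOG unchanged).
Row 4 as worked: K P YO K K K P
Counting 3 along the worked row gives YO.

Stitch:
YO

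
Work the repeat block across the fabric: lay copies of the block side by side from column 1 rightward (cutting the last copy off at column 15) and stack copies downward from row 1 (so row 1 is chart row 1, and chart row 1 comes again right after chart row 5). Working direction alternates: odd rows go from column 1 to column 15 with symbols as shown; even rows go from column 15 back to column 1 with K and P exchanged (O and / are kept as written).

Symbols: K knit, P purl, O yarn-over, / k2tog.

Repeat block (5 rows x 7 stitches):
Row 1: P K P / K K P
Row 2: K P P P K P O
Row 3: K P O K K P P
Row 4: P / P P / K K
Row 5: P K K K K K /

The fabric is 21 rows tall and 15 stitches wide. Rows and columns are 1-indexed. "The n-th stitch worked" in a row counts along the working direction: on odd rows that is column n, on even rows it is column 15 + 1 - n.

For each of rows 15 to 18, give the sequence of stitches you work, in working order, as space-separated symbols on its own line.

Row 15: chart row 5, RS - tile across columns 1-15 and work as-is.
Row 16: chart row 1, WS - tiled (columns 1-15): P K P / K K P P K P / K K P P; work from column 15 back to 1 with K<->P swapped.
Row 17: chart row 2, RS - tile across columns 1-15 and work as-is.
Row 18: chart row 3, WS - tiled (columns 1-15): K P O K K P P K P O K K P P K; work from column 15 back to 1 with K<->P swapped.

== ROWS AS WORKED ==
P K K K K K / P K K K K K / P
K K P P / K P K K P P / K P K
K P P P K P O K P P P K P O K
P K K P P O K P K K P P O K P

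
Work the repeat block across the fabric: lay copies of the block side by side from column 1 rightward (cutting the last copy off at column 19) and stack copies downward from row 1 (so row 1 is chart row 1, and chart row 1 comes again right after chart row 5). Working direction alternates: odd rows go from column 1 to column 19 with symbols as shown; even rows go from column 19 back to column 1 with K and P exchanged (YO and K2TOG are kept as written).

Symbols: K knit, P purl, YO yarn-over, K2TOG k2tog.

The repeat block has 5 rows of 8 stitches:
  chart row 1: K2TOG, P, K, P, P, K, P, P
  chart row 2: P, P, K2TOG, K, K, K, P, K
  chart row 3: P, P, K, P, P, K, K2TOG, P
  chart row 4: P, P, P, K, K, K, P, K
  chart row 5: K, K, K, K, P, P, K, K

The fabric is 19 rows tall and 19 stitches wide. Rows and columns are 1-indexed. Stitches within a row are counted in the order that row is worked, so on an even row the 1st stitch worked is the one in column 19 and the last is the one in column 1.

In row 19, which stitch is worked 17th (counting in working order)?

Row 19: (19-1) mod 5 = 3, so use chart row 4. Odd row -> RS.
Chart row 4 tiled across columns 1-19: P P P K K K P K P P P K K K P K P P P
Right side: take the tiled row as-is (worked left to right from column 1).
The 17th stitch worked is P.

== STITCH ==
P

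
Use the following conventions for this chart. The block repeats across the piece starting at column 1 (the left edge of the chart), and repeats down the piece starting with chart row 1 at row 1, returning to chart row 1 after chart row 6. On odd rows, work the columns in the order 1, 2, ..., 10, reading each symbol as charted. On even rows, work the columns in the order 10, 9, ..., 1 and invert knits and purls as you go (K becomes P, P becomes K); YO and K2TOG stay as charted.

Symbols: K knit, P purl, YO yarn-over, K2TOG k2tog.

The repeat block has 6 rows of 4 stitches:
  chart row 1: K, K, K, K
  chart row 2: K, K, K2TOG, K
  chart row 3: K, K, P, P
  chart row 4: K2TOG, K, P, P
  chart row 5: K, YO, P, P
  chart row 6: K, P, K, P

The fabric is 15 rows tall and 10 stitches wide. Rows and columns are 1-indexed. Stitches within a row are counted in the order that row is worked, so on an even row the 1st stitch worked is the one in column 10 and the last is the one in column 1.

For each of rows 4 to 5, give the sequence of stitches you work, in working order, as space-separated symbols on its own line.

Row 4: chart row 4, WS - tiled (columns 1-10): K2TOG K P P K2TOG K P P K2TOG K; work from column 10 back to 1 with K<->P swapped.
Row 5: chart row 5, RS - tile across columns 1-10 and work as-is.

== ROWS AS WORKED ==
P K2TOG K K P K2TOG K K P K2TOG
K YO P P K YO P P K YO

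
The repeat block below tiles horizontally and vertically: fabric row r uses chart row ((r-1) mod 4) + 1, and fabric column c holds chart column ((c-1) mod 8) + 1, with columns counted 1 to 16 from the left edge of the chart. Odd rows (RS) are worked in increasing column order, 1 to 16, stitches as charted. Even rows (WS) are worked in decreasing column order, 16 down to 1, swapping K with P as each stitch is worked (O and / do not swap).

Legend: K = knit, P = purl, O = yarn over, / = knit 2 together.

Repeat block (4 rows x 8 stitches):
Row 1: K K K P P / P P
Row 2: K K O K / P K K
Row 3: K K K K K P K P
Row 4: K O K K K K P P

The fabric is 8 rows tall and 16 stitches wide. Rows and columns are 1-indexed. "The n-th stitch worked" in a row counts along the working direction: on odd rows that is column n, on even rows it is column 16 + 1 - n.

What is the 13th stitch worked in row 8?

For row 8: chart row = ((8-1) mod 4) + 1 = 4; this is a WS (even) row.
Chart row 4 tiled across columns 1-16: K O K K K K P P K O K K K K P P
Wrong side: read the tiled row from column 16 down to 1 and exchange K with P (leave O, /).
Row 8 as worked: K K P P P P O P K K P P P P O P
Stitch 13 in working order -> P

Result:
P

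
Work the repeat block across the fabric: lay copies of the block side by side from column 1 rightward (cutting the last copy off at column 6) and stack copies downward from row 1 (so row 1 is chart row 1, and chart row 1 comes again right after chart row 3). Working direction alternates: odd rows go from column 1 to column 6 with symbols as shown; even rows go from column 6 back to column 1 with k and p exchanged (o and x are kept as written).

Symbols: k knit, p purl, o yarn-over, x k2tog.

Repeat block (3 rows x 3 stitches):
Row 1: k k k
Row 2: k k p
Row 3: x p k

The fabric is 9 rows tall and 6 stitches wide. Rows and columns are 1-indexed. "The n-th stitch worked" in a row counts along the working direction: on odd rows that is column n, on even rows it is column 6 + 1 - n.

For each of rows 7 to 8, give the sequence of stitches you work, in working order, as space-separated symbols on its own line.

Rows as worked:
k k k k k k
k p p k p p

Derivation:
Row 7: chart row 1, RS - tile across columns 1-6 and work as-is.
Row 8: chart row 2, WS - tiled (columns 1-6): k k p k k p; work from column 6 back to 1 with k<->p swapped.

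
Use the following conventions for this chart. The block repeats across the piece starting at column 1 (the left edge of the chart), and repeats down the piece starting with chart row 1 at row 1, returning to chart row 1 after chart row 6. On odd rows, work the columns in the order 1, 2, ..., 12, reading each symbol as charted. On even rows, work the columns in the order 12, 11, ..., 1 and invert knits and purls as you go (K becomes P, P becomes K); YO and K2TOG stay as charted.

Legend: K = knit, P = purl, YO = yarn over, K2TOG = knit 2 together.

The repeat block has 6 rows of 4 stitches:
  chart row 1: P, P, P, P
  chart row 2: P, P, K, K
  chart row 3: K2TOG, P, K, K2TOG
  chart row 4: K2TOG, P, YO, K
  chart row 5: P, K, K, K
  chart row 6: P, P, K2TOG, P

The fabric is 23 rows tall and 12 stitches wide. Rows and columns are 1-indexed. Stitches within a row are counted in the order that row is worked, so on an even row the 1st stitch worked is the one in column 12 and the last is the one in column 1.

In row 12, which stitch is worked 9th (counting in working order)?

Result:
K

Derivation:
Row 12: (12-1) mod 6 = 5, so use chart row 6. Even row -> WS.
Chart row 6 tiled across columns 1-12: P P K2TOG P P P K2TOG P P P K2TOG P
WS: work from column 12 back to column 1 (reverse the tiled row), swapping K<->P (YO and K2TOG unchanged).
Row 12 as worked: K K2TOG K K K K2TOG K K K K2TOG K K
The 9th stitch worked is K.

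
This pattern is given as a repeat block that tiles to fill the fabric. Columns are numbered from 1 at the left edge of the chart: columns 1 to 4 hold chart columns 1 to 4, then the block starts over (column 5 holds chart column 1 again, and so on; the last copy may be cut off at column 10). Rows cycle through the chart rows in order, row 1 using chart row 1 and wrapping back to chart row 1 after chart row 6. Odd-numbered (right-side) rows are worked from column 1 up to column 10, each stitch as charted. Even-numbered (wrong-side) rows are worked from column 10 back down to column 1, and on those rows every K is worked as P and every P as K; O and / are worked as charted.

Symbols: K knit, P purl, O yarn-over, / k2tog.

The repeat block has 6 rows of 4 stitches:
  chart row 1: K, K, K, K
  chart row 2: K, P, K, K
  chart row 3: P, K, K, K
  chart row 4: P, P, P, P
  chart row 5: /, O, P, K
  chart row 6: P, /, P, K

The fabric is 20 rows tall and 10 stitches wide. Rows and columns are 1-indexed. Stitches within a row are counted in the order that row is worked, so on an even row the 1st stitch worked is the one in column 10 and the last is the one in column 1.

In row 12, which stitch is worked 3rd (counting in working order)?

Stitch:
P

Derivation:
Row 12: (12-1) mod 6 = 5, so use chart row 6. Even row -> WS.
Chart row 6 tiled across columns 1-10: P / P K P / P K P /
WS: work from column 10 back to column 1 (reverse the tiled row), swapping K<->P (O and / unchanged).
Row 12 as worked: / K P K / K P K / K
Counting 3 along the worked row gives P.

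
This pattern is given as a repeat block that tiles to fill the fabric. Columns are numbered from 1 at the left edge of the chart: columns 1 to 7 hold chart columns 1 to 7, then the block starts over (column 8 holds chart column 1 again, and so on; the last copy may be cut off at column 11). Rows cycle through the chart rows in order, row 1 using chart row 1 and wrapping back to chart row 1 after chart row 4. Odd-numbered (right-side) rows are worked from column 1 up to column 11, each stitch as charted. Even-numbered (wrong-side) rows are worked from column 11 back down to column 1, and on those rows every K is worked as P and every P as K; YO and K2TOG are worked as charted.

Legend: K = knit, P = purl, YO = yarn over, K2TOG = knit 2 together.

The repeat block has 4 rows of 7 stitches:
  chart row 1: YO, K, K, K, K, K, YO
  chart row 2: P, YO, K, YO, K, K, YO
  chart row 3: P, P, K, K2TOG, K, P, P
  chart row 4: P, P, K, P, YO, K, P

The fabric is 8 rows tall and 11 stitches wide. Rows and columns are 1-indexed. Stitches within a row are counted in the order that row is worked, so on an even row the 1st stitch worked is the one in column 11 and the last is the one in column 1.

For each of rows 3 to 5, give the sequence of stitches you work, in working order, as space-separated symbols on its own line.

Result:
P P K K2TOG K P P P P K K2TOG
K P K K K P YO K P K K
YO K K K K K YO YO K K K

Derivation:
Row 3: chart row 3, RS - tile across columns 1-11 and work as-is.
Row 4: chart row 4, WS - tiled (columns 1-11): P P K P YO K P P P K P; work from column 11 back to 1 with K<->P swapped.
Row 5: chart row 1, RS - tile across columns 1-11 and work as-is.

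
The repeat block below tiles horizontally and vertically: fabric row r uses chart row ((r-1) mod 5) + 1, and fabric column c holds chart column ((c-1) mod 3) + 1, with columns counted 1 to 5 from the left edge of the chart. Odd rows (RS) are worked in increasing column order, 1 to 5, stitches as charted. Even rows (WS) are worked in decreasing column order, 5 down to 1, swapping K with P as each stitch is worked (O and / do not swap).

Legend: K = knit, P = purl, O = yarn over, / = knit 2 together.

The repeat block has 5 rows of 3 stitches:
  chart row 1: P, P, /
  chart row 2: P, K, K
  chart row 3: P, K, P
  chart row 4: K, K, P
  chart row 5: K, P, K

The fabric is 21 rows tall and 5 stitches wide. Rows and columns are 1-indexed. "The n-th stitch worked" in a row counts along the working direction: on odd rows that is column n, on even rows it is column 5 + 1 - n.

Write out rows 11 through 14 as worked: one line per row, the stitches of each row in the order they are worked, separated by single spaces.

Row 11: chart row 1, RS - tile across columns 1-5 and work as-is.
Row 12: chart row 2, WS - tiled (columns 1-5): P K K P K; work from column 5 back to 1 with K<->P swapped.
Row 13: chart row 3, RS - tile across columns 1-5 and work as-is.
Row 14: chart row 4, WS - tiled (columns 1-5): K K P K K; work from column 5 back to 1 with K<->P swapped.

== ROWS AS WORKED ==
P P / P P
P K P P K
P K P P K
P P K P P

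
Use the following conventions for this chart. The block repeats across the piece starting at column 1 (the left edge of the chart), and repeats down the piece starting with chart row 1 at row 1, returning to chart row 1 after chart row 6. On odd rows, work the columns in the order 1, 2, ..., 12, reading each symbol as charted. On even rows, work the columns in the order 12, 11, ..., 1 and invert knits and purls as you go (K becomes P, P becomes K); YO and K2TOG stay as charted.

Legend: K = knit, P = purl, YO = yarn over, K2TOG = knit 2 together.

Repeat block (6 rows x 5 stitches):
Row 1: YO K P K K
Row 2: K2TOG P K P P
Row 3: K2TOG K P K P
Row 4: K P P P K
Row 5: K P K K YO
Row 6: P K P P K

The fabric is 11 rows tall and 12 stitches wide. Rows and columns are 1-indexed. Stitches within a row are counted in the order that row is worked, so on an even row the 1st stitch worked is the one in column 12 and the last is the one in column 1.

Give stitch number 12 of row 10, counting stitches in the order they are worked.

== STITCH ==
P

Derivation:
Row 10 uses chart row ((10-1) mod 6)+1 = 4. Row 10 is even, so WS.
Chart row 4 tiled across columns 1-12: K P P P K K P P P K K P
Wrong side: read the tiled row from column 12 down to 1 and exchange K with P (leave YO, K2TOG).
Row 10 as worked: K P P K K K P P K K K P
The 12th stitch worked is P.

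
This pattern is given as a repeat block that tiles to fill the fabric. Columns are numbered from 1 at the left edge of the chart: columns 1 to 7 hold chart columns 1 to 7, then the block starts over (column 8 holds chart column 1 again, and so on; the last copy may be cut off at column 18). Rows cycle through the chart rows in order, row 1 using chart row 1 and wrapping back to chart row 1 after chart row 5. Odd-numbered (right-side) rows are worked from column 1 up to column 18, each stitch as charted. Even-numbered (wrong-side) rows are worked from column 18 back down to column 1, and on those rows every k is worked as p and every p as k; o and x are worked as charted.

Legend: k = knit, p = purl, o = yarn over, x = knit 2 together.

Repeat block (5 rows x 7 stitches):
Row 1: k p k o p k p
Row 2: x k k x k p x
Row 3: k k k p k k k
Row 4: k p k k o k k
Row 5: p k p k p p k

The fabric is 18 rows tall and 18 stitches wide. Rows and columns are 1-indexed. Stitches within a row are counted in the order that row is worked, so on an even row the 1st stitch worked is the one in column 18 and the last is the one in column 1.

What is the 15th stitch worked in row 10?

Stitch:
p

Derivation:
Row 10: (10-1) mod 5 = 4, so use chart row 5. Even row -> WS.
Chart row 5 tiled across columns 1-18: p k p k p p k p k p k p p k p k p k
Wrong side: read the tiled row from column 18 down to 1 and exchange k with p (leave o, x).
Row 10 as worked: p k p k p k k p k p k p k k p k p k
The 15th stitch worked is p.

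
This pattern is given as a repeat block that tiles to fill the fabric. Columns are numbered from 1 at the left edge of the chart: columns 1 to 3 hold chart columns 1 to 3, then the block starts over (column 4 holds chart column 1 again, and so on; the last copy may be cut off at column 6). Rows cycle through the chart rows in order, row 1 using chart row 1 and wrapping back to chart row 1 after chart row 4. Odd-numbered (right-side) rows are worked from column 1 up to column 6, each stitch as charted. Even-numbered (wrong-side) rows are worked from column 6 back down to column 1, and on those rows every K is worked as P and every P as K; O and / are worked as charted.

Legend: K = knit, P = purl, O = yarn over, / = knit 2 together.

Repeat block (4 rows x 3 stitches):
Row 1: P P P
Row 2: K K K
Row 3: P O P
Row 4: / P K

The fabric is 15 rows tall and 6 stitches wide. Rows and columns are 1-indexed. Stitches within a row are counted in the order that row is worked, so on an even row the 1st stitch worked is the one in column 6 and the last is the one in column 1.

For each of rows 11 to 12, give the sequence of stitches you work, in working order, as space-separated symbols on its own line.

Row 11: chart row 3, RS - tile across columns 1-6 and work as-is.
Row 12: chart row 4, WS - tiled (columns 1-6): / P K / P K; work from column 6 back to 1 with K<->P swapped.

Rows as worked:
P O P P O P
P K / P K /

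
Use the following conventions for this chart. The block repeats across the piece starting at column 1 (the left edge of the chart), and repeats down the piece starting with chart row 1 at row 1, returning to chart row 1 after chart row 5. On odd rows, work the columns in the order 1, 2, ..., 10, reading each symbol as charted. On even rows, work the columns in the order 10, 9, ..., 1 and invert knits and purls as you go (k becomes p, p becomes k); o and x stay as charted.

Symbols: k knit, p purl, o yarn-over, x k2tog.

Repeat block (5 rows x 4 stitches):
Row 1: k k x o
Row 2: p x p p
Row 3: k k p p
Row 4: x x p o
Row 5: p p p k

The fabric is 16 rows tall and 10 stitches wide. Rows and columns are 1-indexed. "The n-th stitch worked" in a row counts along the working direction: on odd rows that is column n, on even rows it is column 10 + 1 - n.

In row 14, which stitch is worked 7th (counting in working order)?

== STITCH ==
o

Derivation:
Row 14 uses chart row ((14-1) mod 5)+1 = 4. Row 14 is even, so WS.
Chart row 4 tiled across columns 1-10: x x p o x x p o x x
Wrong side: read the tiled row from column 10 down to 1 and exchange k with p (leave o, x).
Row 14 as worked: x x o k x x o k x x
The 7th stitch worked is o.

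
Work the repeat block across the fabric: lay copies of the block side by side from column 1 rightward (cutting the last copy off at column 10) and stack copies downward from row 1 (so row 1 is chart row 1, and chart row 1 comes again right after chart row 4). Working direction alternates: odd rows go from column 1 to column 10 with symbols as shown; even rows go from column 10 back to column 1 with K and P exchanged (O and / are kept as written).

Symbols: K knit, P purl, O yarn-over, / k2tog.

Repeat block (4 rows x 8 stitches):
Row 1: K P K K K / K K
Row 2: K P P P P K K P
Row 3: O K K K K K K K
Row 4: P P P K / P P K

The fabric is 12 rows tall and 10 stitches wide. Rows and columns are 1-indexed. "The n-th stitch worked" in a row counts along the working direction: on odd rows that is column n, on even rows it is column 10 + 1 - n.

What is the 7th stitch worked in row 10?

Result:
K

Derivation:
For row 10: chart row = ((10-1) mod 4) + 1 = 2; this is a WS (even) row.
Chart row 2 tiled across columns 1-10: K P P P P K K P K P
WS: work from column 10 back to column 1 (reverse the tiled row), swapping K<->P (O and / unchanged).
Row 10 as worked: K P K P P K K K K P
The 7th stitch worked is K.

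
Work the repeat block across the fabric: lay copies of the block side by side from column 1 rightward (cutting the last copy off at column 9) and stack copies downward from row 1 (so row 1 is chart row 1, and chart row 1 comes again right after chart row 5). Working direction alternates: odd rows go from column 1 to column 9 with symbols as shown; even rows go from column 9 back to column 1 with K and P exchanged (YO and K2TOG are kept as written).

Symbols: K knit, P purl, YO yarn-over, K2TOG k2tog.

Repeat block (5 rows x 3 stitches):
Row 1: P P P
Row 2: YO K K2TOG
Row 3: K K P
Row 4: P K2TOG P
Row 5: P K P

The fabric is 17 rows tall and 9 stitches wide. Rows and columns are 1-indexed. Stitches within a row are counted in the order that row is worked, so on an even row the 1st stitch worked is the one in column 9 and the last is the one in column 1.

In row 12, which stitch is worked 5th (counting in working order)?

Row 12 uses chart row ((12-1) mod 5)+1 = 2. Row 12 is even, so WS.
Chart row 2 tiled across columns 1-9: YO K K2TOG YO K K2TOG YO K K2TOG
Wrong side: read the tiled row from column 9 down to 1 and exchange K with P (leave YO, K2TOG).
Row 12 as worked: K2TOG P YO K2TOG P YO K2TOG P YO
Counting 5 along the worked row gives P.

Result:
P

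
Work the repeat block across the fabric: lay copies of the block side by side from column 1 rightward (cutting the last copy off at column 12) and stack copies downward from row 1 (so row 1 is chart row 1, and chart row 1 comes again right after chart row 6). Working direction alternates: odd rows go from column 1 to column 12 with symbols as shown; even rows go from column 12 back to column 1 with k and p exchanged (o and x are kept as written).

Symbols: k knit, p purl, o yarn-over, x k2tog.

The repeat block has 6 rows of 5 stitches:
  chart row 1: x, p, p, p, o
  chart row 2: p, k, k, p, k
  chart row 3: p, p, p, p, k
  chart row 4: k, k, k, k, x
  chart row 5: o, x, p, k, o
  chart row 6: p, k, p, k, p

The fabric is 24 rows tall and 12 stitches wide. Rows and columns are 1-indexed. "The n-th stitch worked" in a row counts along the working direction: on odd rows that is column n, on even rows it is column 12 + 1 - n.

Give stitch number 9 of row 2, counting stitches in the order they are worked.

For row 2: chart row = ((2-1) mod 6) + 1 = 2; this is a WS (even) row.
Chart row 2 tiled across columns 1-12: p k k p k p k k p k p k
WS: work from column 12 back to column 1 (reverse the tiled row), swapping k<->p (o and x unchanged).
Row 2 as worked: p k p k p p k p k p p k
Counting 9 along the worked row gives k.

Result:
k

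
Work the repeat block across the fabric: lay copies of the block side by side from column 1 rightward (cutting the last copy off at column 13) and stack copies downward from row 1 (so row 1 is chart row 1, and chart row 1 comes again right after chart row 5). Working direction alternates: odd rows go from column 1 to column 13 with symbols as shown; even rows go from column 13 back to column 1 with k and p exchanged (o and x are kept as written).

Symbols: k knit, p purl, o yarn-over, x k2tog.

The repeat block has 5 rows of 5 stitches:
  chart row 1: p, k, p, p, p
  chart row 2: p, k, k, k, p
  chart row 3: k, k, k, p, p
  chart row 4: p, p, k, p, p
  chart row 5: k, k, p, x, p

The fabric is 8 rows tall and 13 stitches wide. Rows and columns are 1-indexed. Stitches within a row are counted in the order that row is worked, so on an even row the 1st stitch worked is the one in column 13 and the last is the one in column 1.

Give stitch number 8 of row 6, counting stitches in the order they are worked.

Stitch:
k

Derivation:
Row 6 uses chart row ((6-1) mod 5)+1 = 1. Row 6 is even, so WS.
Chart row 1 tiled across columns 1-13: p k p p p p k p p p p k p
WS: work from column 13 back to column 1 (reverse the tiled row), swapping k<->p (o and x unchanged).
Row 6 as worked: k p k k k k p k k k k p k
Stitch 8 in working order -> k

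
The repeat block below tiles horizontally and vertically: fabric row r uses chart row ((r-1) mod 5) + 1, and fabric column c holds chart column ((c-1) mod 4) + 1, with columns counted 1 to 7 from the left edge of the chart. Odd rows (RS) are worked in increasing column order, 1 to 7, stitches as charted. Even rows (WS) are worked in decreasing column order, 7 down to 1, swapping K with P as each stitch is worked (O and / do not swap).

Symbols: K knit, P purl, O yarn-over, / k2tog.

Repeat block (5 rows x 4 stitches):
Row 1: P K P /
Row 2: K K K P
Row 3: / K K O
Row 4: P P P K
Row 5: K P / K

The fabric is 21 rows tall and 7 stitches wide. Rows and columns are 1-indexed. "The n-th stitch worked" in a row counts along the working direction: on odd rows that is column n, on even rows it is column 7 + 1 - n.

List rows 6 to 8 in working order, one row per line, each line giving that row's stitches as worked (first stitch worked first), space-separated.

Row 6: chart row 1, WS - tiled (columns 1-7): P K P / P K P; work from column 7 back to 1 with K<->P swapped.
Row 7: chart row 2, RS - tile across columns 1-7 and work as-is.
Row 8: chart row 3, WS - tiled (columns 1-7): / K K O / K K; work from column 7 back to 1 with K<->P swapped.

== ROWS AS WORKED ==
K P K / K P K
K K K P K K K
P P / O P P /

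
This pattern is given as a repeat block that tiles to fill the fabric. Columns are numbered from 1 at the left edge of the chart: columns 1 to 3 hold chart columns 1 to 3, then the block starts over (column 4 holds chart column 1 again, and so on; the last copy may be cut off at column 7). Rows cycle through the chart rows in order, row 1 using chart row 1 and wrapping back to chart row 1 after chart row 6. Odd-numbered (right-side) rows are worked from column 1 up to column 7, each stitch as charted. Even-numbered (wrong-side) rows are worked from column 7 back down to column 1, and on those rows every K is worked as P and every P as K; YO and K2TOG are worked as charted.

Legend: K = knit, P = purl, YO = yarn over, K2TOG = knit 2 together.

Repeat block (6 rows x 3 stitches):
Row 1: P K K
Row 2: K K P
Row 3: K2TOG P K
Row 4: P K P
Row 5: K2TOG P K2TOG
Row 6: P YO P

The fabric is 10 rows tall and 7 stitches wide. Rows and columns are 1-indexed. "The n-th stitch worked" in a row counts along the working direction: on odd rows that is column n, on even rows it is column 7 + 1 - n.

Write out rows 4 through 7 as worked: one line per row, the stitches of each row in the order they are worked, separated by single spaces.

Row 4: chart row 4, WS - tiled (columns 1-7): P K P P K P P; work from column 7 back to 1 with K<->P swapped.
Row 5: chart row 5, RS - tile across columns 1-7 and work as-is.
Row 6: chart row 6, WS - tiled (columns 1-7): P YO P P YO P P; work from column 7 back to 1 with K<->P swapped.
Row 7: chart row 1, RS - tile across columns 1-7 and work as-is.

== ROWS AS WORKED ==
K K P K K P K
K2TOG P K2TOG K2TOG P K2TOG K2TOG
K K YO K K YO K
P K K P K K P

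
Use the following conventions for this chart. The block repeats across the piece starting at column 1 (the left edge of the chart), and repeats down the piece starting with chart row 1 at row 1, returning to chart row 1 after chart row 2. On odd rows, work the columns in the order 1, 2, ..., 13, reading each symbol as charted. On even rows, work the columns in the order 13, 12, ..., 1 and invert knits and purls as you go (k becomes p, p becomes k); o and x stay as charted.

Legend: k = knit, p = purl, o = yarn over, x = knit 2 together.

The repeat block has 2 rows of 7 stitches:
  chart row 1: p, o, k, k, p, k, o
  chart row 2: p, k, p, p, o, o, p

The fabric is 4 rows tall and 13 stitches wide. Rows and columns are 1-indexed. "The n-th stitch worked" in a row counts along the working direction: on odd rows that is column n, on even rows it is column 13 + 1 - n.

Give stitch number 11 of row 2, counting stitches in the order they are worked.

== STITCH ==
k

Derivation:
Row 2: (2-1) mod 2 = 1, so use chart row 2. Even row -> WS.
Chart row 2 tiled across columns 1-13: p k p p o o p p k p p o o
WS row: flip the tiled sequence (start at column 13) and apply k<->p; o and x stay.
Row 2 as worked: o o k k p k k o o k k p k
The 11th stitch worked is k.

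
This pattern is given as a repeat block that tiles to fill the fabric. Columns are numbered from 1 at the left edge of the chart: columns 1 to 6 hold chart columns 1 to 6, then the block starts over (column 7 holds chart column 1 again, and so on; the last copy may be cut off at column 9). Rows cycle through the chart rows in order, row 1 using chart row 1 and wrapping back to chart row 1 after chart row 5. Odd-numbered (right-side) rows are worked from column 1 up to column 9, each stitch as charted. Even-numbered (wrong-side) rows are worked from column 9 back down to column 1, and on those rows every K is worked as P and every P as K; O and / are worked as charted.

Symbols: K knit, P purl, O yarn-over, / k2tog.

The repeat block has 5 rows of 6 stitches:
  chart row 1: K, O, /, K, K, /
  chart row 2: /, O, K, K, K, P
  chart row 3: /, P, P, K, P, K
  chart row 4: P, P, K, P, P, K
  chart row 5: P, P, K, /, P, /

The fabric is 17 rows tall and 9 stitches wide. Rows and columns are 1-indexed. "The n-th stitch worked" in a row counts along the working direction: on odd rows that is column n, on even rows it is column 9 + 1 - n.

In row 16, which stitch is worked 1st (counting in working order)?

== STITCH ==
/

Derivation:
Row 16 uses chart row ((16-1) mod 5)+1 = 1. Row 16 is even, so WS.
Chart row 1 tiled across columns 1-9: K O / K K / K O /
WS: work from column 9 back to column 1 (reverse the tiled row), swapping K<->P (O and / unchanged).
Row 16 as worked: / O P / P P / O P
Counting 1 along the worked row gives /.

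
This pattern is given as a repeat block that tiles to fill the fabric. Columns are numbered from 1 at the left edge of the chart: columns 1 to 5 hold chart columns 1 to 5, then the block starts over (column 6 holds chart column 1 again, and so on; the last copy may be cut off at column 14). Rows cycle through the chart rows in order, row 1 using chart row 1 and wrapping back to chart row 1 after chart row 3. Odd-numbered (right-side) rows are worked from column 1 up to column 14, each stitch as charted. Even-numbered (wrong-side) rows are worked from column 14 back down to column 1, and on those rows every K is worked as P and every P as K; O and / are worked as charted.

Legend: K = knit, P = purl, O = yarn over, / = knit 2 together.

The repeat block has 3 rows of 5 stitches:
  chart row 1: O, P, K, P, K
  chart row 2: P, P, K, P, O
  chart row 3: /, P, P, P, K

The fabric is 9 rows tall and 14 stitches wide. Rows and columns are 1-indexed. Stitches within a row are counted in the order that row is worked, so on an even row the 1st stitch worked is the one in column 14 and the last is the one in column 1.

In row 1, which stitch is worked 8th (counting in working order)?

Result:
K

Derivation:
Row 1: (1-1) mod 3 = 0, so use chart row 1. Odd row -> RS.
Chart row 1 tiled across columns 1-14: O P K P K O P K P K O P K P
RS: work column 1 to column 14, symbols as charted — the tiled row is the row as worked.
The 8th stitch worked is K.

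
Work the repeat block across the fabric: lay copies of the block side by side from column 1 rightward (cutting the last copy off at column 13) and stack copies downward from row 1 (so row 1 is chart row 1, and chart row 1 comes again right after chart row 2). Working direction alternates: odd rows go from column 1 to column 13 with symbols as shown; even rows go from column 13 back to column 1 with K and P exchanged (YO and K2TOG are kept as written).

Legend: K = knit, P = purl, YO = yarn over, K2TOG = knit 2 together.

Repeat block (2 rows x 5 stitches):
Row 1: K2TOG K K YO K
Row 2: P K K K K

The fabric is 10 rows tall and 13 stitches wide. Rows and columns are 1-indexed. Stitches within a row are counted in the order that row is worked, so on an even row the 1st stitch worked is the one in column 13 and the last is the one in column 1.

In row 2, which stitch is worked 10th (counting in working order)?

Result:
P

Derivation:
Row 2: (2-1) mod 2 = 1, so use chart row 2. Even row -> WS.
Chart row 2 tiled across columns 1-13: P K K K K P K K K K P K K
WS row: flip the tiled sequence (start at column 13) and apply K<->P; YO and K2TOG stay.
Row 2 as worked: P P K P P P P K P P P P K
The 10th stitch worked is P.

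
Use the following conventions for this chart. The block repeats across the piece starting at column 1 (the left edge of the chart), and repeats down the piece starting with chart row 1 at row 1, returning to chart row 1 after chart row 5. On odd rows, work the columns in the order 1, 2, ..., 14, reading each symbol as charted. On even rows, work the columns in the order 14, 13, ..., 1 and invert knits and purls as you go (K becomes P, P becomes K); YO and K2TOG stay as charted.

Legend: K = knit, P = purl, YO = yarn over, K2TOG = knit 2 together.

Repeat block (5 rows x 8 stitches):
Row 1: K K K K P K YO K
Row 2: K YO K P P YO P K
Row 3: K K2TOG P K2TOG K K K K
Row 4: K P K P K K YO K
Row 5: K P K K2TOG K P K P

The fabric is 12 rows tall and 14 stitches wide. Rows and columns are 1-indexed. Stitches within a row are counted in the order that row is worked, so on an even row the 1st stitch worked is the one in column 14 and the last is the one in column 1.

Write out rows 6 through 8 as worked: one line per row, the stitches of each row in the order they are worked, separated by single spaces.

Row 6: chart row 1, WS - tiled (columns 1-14): K K K K P K YO K K K K K P K; work from column 14 back to 1 with K<->P swapped.
Row 7: chart row 2, RS - tile across columns 1-14 and work as-is.
Row 8: chart row 3, WS - tiled (columns 1-14): K K2TOG P K2TOG K K K K K K2TOG P K2TOG K K; work from column 14 back to 1 with K<->P swapped.

Rows as worked:
P K P P P P P YO P K P P P P
K YO K P P YO P K K YO K P P YO
P P K2TOG K K2TOG P P P P P K2TOG K K2TOG P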